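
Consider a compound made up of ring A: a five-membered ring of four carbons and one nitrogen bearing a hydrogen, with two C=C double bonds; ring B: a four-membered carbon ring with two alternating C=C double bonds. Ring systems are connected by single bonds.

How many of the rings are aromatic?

1

Ring A has a continuous p-orbital overlap around the ring; 2 ring double bonds (4 π electrons) plus a heteroatom lone pair (2) give 6 π electrons. Since 6 = 4n+2 (n=1), ring A is aromatic (pyrrole).
Ring B has only sp² ring atoms; a planar conformation would have a fully conjugated π system of 4 electrons. But 4 = 4(1), which is 4n not 4n+2, so ring B is not aromatic (cyclobutadiene) — cyclobutadiene is antiaromatic and distorts to a rectangle.
Aromatic: A. Total: 1.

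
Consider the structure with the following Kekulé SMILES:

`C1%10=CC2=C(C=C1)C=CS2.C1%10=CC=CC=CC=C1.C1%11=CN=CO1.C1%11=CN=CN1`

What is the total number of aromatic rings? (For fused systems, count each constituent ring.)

4

The SMILES encodes a six-membered carbon ring with three alternating C=C double bonds, fused to a five-membered ring containing one sulfur and two C=C double bonds; an eight-membered carbon ring with four alternating C=C double bonds; a five-membered ring with an oxygen at position 1 and a nitrogen at position 3 (in a C=N bond), with two double bonds; a five-membered ring with nitrogens at positions 1 and 3 (one bearing H, one in a C=N bond) and two double bonds.
The fused 6/5-membered bicyclic (with one sulfur) is a single π system with 9 sp² atoms and 10 π electrons from ring double bonds plus a heteroatom lone pair. 10 = 4(2)+2, so the system is aromatic and both rings count as aromatic (benzothiophene).
The 8-membered ring has only sp² ring atoms; a planar conformation would have a fully conjugated π system of 8 electrons. But 8 = 4(2), which is 4n not 4n+2, so it is not aromatic (cyclooctatetraene) — cyclooctatetraene distorts into a non-planar tub to avoid antiaromaticity.
The 5-membered ring with one oxygen and one =N– has a continuous p-orbital overlap around the ring; 2 ring double bonds (4 π electrons) plus a heteroatom lone pair (2) give 6 π electrons. Since 6 = 4n+2 (n=1), it is aromatic (oxazole).
The 5-membered ring with two nitrogens (one N–H, one =N–) has a continuous p-orbital overlap around the ring; 2 ring double bonds (4 π electrons) plus a heteroatom lone pair (2) give 6 π electrons. That satisfies 4n+2 with n=1, so it is aromatic (imidazole).
4 of the 5 rings are aromatic. Total: 4.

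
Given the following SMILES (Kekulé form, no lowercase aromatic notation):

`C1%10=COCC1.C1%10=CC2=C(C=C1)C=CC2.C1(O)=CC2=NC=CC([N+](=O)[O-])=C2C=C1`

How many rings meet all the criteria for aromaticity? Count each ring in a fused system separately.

The SMILES encodes a five-membered ring of four carbons and one oxygen, with one C=C double bond and two sp³ carbons; a six-membered carbon ring with three alternating C=C double bonds, fused to a five-membered carbon ring containing one C=C double bond and one sp³ carbon; two fused six-membered rings, each with three alternating double bonds; one ring is all carbon and the other has one ring nitrogen.
The 5-membered ring with one oxygen has two sp³ carbons, so it is not fully conjugated — not aromatic (2,3-dihydrofuran).
The 6-membered ring is planar and fully conjugated; 3 ring double bonds give 6 π electrons. 6 = 4(1)+2, so it is aromatic (benzene ring).
The 5-membered ring has one sp³ carbon, so it is not fully conjugated — not aromatic (cyclopentene ring).
The fused 6/6-membered bicyclic (with one nitrogen) is a single π system with 10 sp² atoms and 10 π electrons from ring double bonds. 10 = 4(2)+2, so the system is aromatic and both rings count as aromatic (quinoline).
3 of the 5 rings are aromatic. Total: 3.

3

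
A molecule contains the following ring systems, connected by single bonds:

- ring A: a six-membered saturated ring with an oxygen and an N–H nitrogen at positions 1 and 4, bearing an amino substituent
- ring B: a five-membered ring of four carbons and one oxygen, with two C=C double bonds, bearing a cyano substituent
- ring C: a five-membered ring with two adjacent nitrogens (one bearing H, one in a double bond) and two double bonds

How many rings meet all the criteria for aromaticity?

2

Ring A has only sp³ atoms, so it is not fully conjugated — not aromatic (morpholine).
Ring B has a continuous p-orbital overlap around the ring; 2 ring double bonds (4 π electrons) plus a heteroatom lone pair (2) give 6 π electrons. Since 6 = 4n+2 (n=1), ring B is aromatic (furan).
Ring C is planar and fully conjugated; 2 ring double bonds (4 π electrons) plus a heteroatom lone pair (2) give 6 π electrons. That satisfies 4n+2 with n=1, so ring C is aromatic (pyrazole).
Aromatic: B, C. Total: 2.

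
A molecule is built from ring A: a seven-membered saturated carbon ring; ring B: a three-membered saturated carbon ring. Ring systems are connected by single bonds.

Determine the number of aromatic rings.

0

Ring A has only sp³ atoms, so it is not fully conjugated — not aromatic (cycloheptane).
Ring B has only sp³ atoms, so it is not fully conjugated — not aromatic (cyclopropane).
No ring is aromatic. Total: 0.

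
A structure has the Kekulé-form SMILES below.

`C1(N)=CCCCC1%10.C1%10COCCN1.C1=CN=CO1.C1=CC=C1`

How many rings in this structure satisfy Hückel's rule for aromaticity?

1

The SMILES encodes a six-membered carbon ring with one C=C double bond; a six-membered saturated ring with an oxygen and an N–H nitrogen at positions 1 and 4; a five-membered ring with an oxygen at position 1 and a nitrogen at position 3 (in a C=N bond), with two double bonds; a four-membered carbon ring with two alternating C=C double bonds.
The 6-membered ring has four sp³ carbons, so it is not fully conjugated — not aromatic (cyclohexene).
The 6-membered ring with one oxygen and one N–H (1,4) has only sp³ atoms, so it is not fully conjugated — not aromatic (morpholine).
The 5-membered ring with one oxygen and one =N– is planar and fully conjugated; 2 ring double bonds (4 π electrons) plus a heteroatom lone pair (2) give 6 π electrons. That satisfies 4n+2 with n=1, so it is aromatic (oxazole).
The 4-membered ring has only sp² ring atoms; a planar conformation would have a fully conjugated π system of 4 electrons. But 4 = 4(1), which is 4n not 4n+2, so it is not aromatic (cyclobutadiene) — cyclobutadiene is antiaromatic and distorts to a rectangle.
1 of the 4 rings is aromatic. Total: 1.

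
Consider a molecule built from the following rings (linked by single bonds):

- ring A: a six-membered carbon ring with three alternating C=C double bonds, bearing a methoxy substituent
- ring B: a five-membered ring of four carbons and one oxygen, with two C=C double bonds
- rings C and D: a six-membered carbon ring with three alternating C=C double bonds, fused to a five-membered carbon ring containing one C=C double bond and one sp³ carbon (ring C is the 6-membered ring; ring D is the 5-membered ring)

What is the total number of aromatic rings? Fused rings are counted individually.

Ring A is planar and fully conjugated; 3 ring double bonds give 6 π electrons. 6 = 4(1)+2, so ring A is aromatic (benzene).
Ring B is fully conjugated (every ring atom contributes a p orbital); 2 ring double bonds (4 π electrons) plus a heteroatom lone pair (2) give 6 π electrons. 6 = 4(1)+2, so ring B is aromatic (furan).
Ring C is planar and fully conjugated; 3 ring double bonds give 6 π electrons. That satisfies 4n+2 with n=1, so ring C is aromatic (benzene ring).
Ring D has one sp³ carbon, so it is not fully conjugated — not aromatic (cyclopentene ring).
Aromatic: A, B, C. Total: 3.

3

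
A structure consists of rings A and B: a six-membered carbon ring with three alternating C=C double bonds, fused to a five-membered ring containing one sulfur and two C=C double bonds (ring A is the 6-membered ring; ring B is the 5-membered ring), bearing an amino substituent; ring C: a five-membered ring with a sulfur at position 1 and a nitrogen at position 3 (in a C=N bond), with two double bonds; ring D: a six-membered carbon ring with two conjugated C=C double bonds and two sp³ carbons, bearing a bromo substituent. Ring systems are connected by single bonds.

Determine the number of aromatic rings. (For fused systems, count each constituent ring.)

3

Rings A and B form a fused bicyclic system (with one sulfur) with 9 sp² atoms and 10 π electrons from ring double bonds plus a heteroatom lone pair. 10 = 4(2)+2, so the system is aromatic and both rings count as aromatic (benzothiophene).
Ring C is planar and fully conjugated; 2 ring double bonds (4 π electrons) plus a heteroatom lone pair (2) give 6 π electrons. 6 = 4(1)+2, so ring C is aromatic (thiazole).
Ring D has two sp³ carbons, so it is not fully conjugated — not aromatic (1,3-cyclohexadiene).
Aromatic: A, B, C. Total: 3.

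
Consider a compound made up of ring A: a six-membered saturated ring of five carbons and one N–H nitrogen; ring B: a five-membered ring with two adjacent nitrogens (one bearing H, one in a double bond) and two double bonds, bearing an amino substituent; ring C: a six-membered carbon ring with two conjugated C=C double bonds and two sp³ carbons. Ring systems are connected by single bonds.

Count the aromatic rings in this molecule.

Ring A has only sp³ atoms, so it is not fully conjugated — not aromatic (piperidine).
Ring B is fully conjugated (every ring atom contributes a p orbital); 2 ring double bonds (4 π electrons) plus a heteroatom lone pair (2) give 6 π electrons. Since 6 = 4n+2 (n=1), ring B is aromatic (pyrazole).
Ring C has two sp³ carbons, so it is not fully conjugated — not aromatic (1,3-cyclohexadiene).
Aromatic: B. Total: 1.

1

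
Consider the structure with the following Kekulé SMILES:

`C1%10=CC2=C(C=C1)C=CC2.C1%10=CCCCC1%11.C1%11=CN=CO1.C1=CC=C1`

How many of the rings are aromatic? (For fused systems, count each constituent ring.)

The SMILES encodes a six-membered carbon ring with three alternating C=C double bonds, fused to a five-membered carbon ring containing one C=C double bond and one sp³ carbon; a six-membered carbon ring with one C=C double bond; a five-membered ring with an oxygen at position 1 and a nitrogen at position 3 (in a C=N bond), with two double bonds; a four-membered carbon ring with two alternating C=C double bonds.
The 6-membered ring is planar and fully conjugated; 3 ring double bonds give 6 π electrons. 6 = 4(1)+2, so it is aromatic (benzene ring).
The 5-membered ring has one sp³ carbon, so it is not fully conjugated — not aromatic (cyclopentene ring).
The second 6-membered ring has four sp³ carbons, so it is not fully conjugated — not aromatic (cyclohexene).
The 5-membered ring with one oxygen and one =N– has a continuous p-orbital overlap around the ring; 2 ring double bonds (4 π electrons) plus a heteroatom lone pair (2) give 6 π electrons. That satisfies 4n+2 with n=1, so it is aromatic (oxazole).
The 4-membered ring has only sp² ring atoms; a planar conformation would have a fully conjugated π system of 4 electrons. But 4 = 4(1), which is 4n not 4n+2, so it is not aromatic (cyclobutadiene) — cyclobutadiene is antiaromatic and distorts to a rectangle.
2 of the 5 rings are aromatic. Total: 2.

2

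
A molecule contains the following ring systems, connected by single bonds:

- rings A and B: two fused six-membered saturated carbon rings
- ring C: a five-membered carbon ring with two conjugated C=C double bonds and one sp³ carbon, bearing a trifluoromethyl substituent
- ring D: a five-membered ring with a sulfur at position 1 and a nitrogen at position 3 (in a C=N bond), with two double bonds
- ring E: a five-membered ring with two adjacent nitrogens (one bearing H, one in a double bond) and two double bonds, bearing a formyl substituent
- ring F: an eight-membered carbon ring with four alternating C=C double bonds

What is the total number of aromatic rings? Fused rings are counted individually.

2

Ring A has only sp³ atoms, so it is not fully conjugated — not aromatic (cyclohexane ring).
Ring B has only sp³ atoms, so it is not fully conjugated — not aromatic (cyclohexane ring).
Ring C has one sp³ carbon, so it is not fully conjugated — not aromatic (cyclopentadiene).
Ring D has a continuous p-orbital overlap around the ring; 2 ring double bonds (4 π electrons) plus a heteroatom lone pair (2) give 6 π electrons. That satisfies 4n+2 with n=1, so ring D is aromatic (thiazole).
Ring E is fully conjugated (every ring atom contributes a p orbital); 2 ring double bonds (4 π electrons) plus a heteroatom lone pair (2) give 6 π electrons. That satisfies 4n+2 with n=1, so ring E is aromatic (pyrazole).
Ring F has only sp² ring atoms; a planar conformation would have a fully conjugated π system of 8 electrons. But 8 = 4(2), which is 4n not 4n+2, so ring F is not aromatic (cyclooctatetraene) — cyclooctatetraene distorts into a non-planar tub to avoid antiaromaticity.
Aromatic: D, E. Total: 2.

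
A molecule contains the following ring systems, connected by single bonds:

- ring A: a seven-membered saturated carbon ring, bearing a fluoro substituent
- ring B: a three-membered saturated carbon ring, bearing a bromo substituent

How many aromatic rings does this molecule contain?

0

Ring A has only sp³ atoms, so it is not fully conjugated — not aromatic (cycloheptane).
Ring B has only sp³ atoms, so it is not fully conjugated — not aromatic (cyclopropane).
No ring is aromatic. Total: 0.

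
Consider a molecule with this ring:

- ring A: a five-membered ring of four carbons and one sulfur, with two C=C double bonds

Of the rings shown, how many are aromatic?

Ring A has a continuous p-orbital overlap around the ring; 2 ring double bonds (4 π electrons) plus a heteroatom lone pair (2) give 6 π electrons. That satisfies 4n+2 with n=1, so ring A is aromatic (thiophene).

1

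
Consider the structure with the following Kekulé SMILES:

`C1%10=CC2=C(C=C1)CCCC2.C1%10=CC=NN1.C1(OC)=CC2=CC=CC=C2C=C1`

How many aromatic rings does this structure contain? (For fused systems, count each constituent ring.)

The SMILES encodes a six-membered carbon ring with three alternating C=C double bonds, fused to a saturated six-membered carbon ring; a five-membered ring with two adjacent nitrogens (one bearing H, one in a double bond) and two double bonds; two fused six-membered carbon rings, each with three alternating C=C double bonds.
The 6-membered ring has a continuous p-orbital overlap around the ring; 3 ring double bonds give 6 π electrons. 6 = 4(1)+2, so it is aromatic (benzene ring).
The second 6-membered ring has four sp³ carbons, so it is not fully conjugated — not aromatic (cyclohexane ring).
The 5-membered ring with two adjacent nitrogens (one N–H, one =N–) is fully conjugated (every ring atom contributes a p orbital); 2 ring double bonds (4 π electrons) plus a heteroatom lone pair (2) give 6 π electrons. Since 6 = 4n+2 (n=1), it is aromatic (pyrazole).
The fused 6/6-membered bicyclic is a single π system with 10 sp² atoms and 10 π electrons from ring double bonds. 10 = 4(2)+2, so the system is aromatic and both rings count as aromatic (naphthalene).
4 of the 5 rings are aromatic. Total: 4.

4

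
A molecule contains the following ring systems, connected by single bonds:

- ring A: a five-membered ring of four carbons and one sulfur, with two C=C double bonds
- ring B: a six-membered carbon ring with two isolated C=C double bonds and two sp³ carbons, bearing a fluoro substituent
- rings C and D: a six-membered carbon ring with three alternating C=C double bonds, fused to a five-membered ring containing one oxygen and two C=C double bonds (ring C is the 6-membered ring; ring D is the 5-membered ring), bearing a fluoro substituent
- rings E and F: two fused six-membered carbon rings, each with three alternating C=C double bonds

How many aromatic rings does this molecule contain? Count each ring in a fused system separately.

5

Ring A is planar and fully conjugated; 2 ring double bonds (4 π electrons) plus a heteroatom lone pair (2) give 6 π electrons. That satisfies 4n+2 with n=1, so ring A is aromatic (thiophene).
Ring B has two sp³ carbons, so it is not fully conjugated — not aromatic (1,4-cyclohexadiene).
Rings C and D form a fused bicyclic system (with one oxygen) with 9 sp² atoms and 10 π electrons from ring double bonds plus a heteroatom lone pair. 10 = 4(2)+2, so the system is aromatic and both rings count as aromatic (benzofuran).
Rings E and F form a fused bicyclic system with 10 sp² atoms and 10 π electrons from ring double bonds. 10 = 4(2)+2, so the system is aromatic and both rings count as aromatic (naphthalene).
Aromatic: A, C, D, E, F. Total: 5.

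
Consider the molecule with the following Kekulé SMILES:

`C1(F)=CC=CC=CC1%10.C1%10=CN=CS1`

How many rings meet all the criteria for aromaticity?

1

The SMILES encodes a seven-membered carbon ring with three C=C double bonds and one sp³ carbon; a five-membered ring with a sulfur at position 1 and a nitrogen at position 3 (in a C=N bond), with two double bonds.
The 7-membered ring has one sp³ carbon, so it is not fully conjugated — not aromatic (cycloheptatriene).
The 5-membered ring with one sulfur and one =N– is fully conjugated (every ring atom contributes a p orbital); 2 ring double bonds (4 π electrons) plus a heteroatom lone pair (2) give 6 π electrons. That satisfies 4n+2 with n=1, so it is aromatic (thiazole).
1 of the 2 rings is aromatic. Total: 1.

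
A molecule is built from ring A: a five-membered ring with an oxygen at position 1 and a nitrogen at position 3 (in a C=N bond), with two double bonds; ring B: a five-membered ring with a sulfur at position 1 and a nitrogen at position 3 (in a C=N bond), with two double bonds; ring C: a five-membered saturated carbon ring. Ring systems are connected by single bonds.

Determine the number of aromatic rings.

Ring A is fully conjugated (every ring atom contributes a p orbital); 2 ring double bonds (4 π electrons) plus a heteroatom lone pair (2) give 6 π electrons. 6 = 4(1)+2, so ring A is aromatic (oxazole).
Ring B has a continuous p-orbital overlap around the ring; 2 ring double bonds (4 π electrons) plus a heteroatom lone pair (2) give 6 π electrons. 6 = 4(1)+2, so ring B is aromatic (thiazole).
Ring C has only sp³ atoms, so it is not fully conjugated — not aromatic (cyclopentane).
Aromatic: A, B. Total: 2.

2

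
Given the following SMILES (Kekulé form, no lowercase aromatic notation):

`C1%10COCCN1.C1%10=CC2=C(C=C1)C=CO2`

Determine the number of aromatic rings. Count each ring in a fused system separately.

The SMILES encodes a six-membered saturated ring with an oxygen and an N–H nitrogen at positions 1 and 4; a six-membered carbon ring with three alternating C=C double bonds, fused to a five-membered ring containing one oxygen and two C=C double bonds.
The 6-membered ring with one oxygen and one N–H (1,4) has only sp³ atoms, so it is not fully conjugated — not aromatic (morpholine).
The fused 6/5-membered bicyclic (with one oxygen) is a single π system with 9 sp² atoms and 10 π electrons from ring double bonds plus a heteroatom lone pair. 10 = 4(2)+2, so the system is aromatic and both rings count as aromatic (benzofuran).
2 of the 3 rings are aromatic. Total: 2.

2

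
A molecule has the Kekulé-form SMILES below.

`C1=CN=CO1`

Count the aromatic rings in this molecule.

1

The SMILES encodes a five-membered ring with an oxygen at position 1 and a nitrogen at position 3 (in a C=N bond), with two double bonds.
The 5-membered ring with one oxygen and one =N– is planar and fully conjugated; 2 ring double bonds (4 π electrons) plus a heteroatom lone pair (2) give 6 π electrons. That satisfies 4n+2 with n=1, so it is aromatic (oxazole).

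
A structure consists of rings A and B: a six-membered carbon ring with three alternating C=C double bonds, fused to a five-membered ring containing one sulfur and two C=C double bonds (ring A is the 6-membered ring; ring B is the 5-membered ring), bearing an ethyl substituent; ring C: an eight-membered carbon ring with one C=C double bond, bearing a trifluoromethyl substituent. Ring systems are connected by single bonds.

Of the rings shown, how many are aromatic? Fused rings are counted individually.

2

Rings A and B form a fused bicyclic system (with one sulfur) with 9 sp² atoms and 10 π electrons from ring double bonds plus a heteroatom lone pair. 10 = 4(2)+2, so the system is aromatic and both rings count as aromatic (benzothiophene).
Ring C has six sp³ carbons, so it is not fully conjugated — not aromatic (cyclooctene).
Aromatic: A, B. Total: 2.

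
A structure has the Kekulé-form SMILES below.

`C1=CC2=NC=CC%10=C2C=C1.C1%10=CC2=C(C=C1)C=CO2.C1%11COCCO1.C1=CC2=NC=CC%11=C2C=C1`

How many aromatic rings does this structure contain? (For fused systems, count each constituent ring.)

6

The SMILES encodes two fused six-membered rings, each with three alternating double bonds; one ring is all carbon and the other has one ring nitrogen; a six-membered carbon ring with three alternating C=C double bonds, fused to a five-membered ring containing one oxygen and two C=C double bonds; a six-membered saturated ring with oxygens at positions 1 and 4; two fused six-membered rings, each with three alternating double bonds; one ring is all carbon and the other has one ring nitrogen.
The fused 6/6-membered bicyclic (with one nitrogen) is a single π system with 10 sp² atoms and 10 π electrons from ring double bonds. 10 = 4(2)+2, so the system is aromatic and both rings count as aromatic (quinoline).
The fused 6/5-membered bicyclic (with one oxygen) is a single π system with 9 sp² atoms and 10 π electrons from ring double bonds plus a heteroatom lone pair. 10 = 4(2)+2, so the system is aromatic and both rings count as aromatic (benzofuran).
The 6-membered ring with two oxygens (1,4) has only sp³ atoms, so it is not fully conjugated — not aromatic (1,4-dioxane).
The fused 6/6-membered bicyclic (with one nitrogen) is a single π system with 10 sp² atoms and 10 π electrons from ring double bonds. 10 = 4(2)+2, so the system is aromatic and both rings count as aromatic (quinoline).
6 of the 7 rings are aromatic. Total: 6.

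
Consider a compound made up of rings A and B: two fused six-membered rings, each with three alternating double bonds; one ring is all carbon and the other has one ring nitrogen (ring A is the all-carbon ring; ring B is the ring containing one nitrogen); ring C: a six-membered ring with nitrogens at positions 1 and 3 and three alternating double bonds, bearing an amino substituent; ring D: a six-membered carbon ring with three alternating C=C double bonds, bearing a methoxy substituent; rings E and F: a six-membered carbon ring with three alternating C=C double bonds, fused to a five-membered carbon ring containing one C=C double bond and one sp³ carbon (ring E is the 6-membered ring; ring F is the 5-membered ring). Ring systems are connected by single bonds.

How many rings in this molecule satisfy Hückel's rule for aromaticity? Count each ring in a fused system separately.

5

Rings A and B form a fused bicyclic system (with one nitrogen) with 10 sp² atoms and 10 π electrons from ring double bonds. 10 = 4(2)+2, so the system is aromatic and both rings count as aromatic (quinoline).
Ring C is planar and fully conjugated; 3 ring double bonds give 6 π electrons. 6 = 4(1)+2, so ring C is aromatic (pyrimidine).
Ring D has a continuous p-orbital overlap around the ring; 3 ring double bonds give 6 π electrons. 6 = 4(1)+2, so ring D is aromatic (benzene).
Ring E is fully conjugated (every ring atom contributes a p orbital); 3 ring double bonds give 6 π electrons. Since 6 = 4n+2 (n=1), ring E is aromatic (benzene ring).
Ring F has one sp³ carbon, so it is not fully conjugated — not aromatic (cyclopentene ring).
Aromatic: A, B, C, D, E. Total: 5.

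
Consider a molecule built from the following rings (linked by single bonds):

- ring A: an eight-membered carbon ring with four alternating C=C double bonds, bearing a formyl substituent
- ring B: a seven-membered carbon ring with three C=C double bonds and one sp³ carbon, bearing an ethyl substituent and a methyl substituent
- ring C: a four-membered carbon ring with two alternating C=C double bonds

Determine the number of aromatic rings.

0

Ring A has only sp² ring atoms; a planar conformation would have a fully conjugated π system of 8 electrons. But 8 = 4(2), which is 4n not 4n+2, so ring A is not aromatic (cyclooctatetraene) — cyclooctatetraene distorts into a non-planar tub to avoid antiaromaticity.
Ring B has one sp³ carbon, so it is not fully conjugated — not aromatic (cycloheptatriene).
Ring C has only sp² ring atoms; a planar conformation would have a fully conjugated π system of 4 electrons. But 4 = 4(1), which is 4n not 4n+2, so ring C is not aromatic (cyclobutadiene) — cyclobutadiene is antiaromatic and distorts to a rectangle.
No ring is aromatic. Total: 0.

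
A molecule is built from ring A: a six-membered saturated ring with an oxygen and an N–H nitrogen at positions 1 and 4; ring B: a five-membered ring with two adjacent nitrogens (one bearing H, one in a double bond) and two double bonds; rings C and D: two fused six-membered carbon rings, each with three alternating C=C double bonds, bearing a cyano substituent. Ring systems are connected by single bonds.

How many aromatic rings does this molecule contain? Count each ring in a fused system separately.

3

Ring A has only sp³ atoms, so it is not fully conjugated — not aromatic (morpholine).
Ring B has a continuous p-orbital overlap around the ring; 2 ring double bonds (4 π electrons) plus a heteroatom lone pair (2) give 6 π electrons. That satisfies 4n+2 with n=1, so ring B is aromatic (pyrazole).
Rings C and D form a fused bicyclic system with 10 sp² atoms and 10 π electrons from ring double bonds. 10 = 4(2)+2, so the system is aromatic and both rings count as aromatic (naphthalene).
Aromatic: B, C, D. Total: 3.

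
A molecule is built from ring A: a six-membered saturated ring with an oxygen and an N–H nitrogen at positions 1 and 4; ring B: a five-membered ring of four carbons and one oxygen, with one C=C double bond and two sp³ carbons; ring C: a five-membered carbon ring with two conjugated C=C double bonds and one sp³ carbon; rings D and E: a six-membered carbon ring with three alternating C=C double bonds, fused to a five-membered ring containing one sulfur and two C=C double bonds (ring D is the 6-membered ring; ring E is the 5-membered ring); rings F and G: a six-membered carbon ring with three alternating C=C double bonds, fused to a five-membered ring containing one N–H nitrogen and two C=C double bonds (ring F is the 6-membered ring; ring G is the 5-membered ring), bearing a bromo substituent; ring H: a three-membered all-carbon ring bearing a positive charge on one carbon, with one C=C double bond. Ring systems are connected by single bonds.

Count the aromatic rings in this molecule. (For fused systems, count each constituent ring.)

Ring A has only sp³ atoms, so it is not fully conjugated — not aromatic (morpholine).
Ring B has two sp³ carbons, so it is not fully conjugated — not aromatic (2,3-dihydrofuran).
Ring C has one sp³ carbon, so it is not fully conjugated — not aromatic (cyclopentadiene).
Rings D and E form a fused bicyclic system (with one sulfur) with 9 sp² atoms and 10 π electrons from ring double bonds plus a heteroatom lone pair. 10 = 4(2)+2, so the system is aromatic and both rings count as aromatic (benzothiophene).
Rings F and G form a fused bicyclic system (with one N–H) with 9 sp² atoms and 10 π electrons from ring double bonds plus a heteroatom lone pair. 10 = 4(2)+2, so the system is aromatic and both rings count as aromatic (indole).
Ring H is fully conjugated (every ring atom contributes a p orbital); 1 ring double bond (2 π electrons) plus the carbocation's empty p orbital (0, but keeps the ring conjugated) give 2 π electrons. That satisfies 4n+2 with n=0, so ring H is aromatic (cyclopropenyl cation).
Aromatic: D, E, F, G, H. Total: 5.

5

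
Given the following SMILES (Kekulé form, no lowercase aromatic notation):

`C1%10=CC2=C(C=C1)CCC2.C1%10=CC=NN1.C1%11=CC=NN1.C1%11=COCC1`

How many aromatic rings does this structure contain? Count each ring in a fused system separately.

3

The SMILES encodes a six-membered carbon ring with three alternating C=C double bonds, fused to a saturated five-membered carbon ring; a five-membered ring with two adjacent nitrogens (one bearing H, one in a double bond) and two double bonds; a five-membered ring with two adjacent nitrogens (one bearing H, one in a double bond) and two double bonds; a five-membered ring of four carbons and one oxygen, with one C=C double bond and two sp³ carbons.
The 6-membered ring is planar and fully conjugated; 3 ring double bonds give 6 π electrons. Since 6 = 4n+2 (n=1), it is aromatic (benzene ring).
The 5-membered ring has three sp³ carbons, so it is not fully conjugated — not aromatic (cyclopentane ring).
The 5-membered ring with two adjacent nitrogens (one N–H, one =N–) has a continuous p-orbital overlap around the ring; 2 ring double bonds (4 π electrons) plus a heteroatom lone pair (2) give 6 π electrons. Since 6 = 4n+2 (n=1), it is aromatic (pyrazole).
The second 5-membered ring with two adjacent nitrogens (one N–H, one =N–) is fully conjugated (every ring atom contributes a p orbital); 2 ring double bonds (4 π electrons) plus a heteroatom lone pair (2) give 6 π electrons. Since 6 = 4n+2 (n=1), it is aromatic (pyrazole).
The 5-membered ring with one oxygen has two sp³ carbons, so it is not fully conjugated — not aromatic (2,3-dihydrofuran).
3 of the 5 rings are aromatic. Total: 3.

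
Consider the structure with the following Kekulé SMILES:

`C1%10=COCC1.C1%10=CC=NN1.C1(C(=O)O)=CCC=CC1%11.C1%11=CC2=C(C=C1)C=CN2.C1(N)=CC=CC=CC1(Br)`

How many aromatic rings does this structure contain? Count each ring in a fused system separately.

The SMILES encodes a five-membered ring of four carbons and one oxygen, with one C=C double bond and two sp³ carbons; a five-membered ring with two adjacent nitrogens (one bearing H, one in a double bond) and two double bonds; a six-membered carbon ring with two isolated C=C double bonds and two sp³ carbons; a six-membered carbon ring with three alternating C=C double bonds, fused to a five-membered ring containing one N–H nitrogen and two C=C double bonds; a seven-membered carbon ring with three C=C double bonds and one sp³ carbon.
The 5-membered ring with one oxygen has two sp³ carbons, so it is not fully conjugated — not aromatic (2,3-dihydrofuran).
The 5-membered ring with two adjacent nitrogens (one N–H, one =N–) is fully conjugated (every ring atom contributes a p orbital); 2 ring double bonds (4 π electrons) plus a heteroatom lone pair (2) give 6 π electrons. 6 = 4(1)+2, so it is aromatic (pyrazole).
The 6-membered ring has two sp³ carbons, so it is not fully conjugated — not aromatic (1,4-cyclohexadiene).
The fused 6/5-membered bicyclic (with one N–H) is a single π system with 9 sp² atoms and 10 π electrons from ring double bonds plus a heteroatom lone pair. 10 = 4(2)+2, so the system is aromatic and both rings count as aromatic (indole).
The 7-membered ring has one sp³ carbon, so it is not fully conjugated — not aromatic (cycloheptatriene).
3 of the 6 rings are aromatic. Total: 3.

3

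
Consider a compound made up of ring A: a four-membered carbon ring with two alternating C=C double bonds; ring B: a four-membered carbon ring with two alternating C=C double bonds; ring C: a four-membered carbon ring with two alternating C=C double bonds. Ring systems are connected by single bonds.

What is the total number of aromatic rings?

Ring A has only sp² ring atoms; a planar conformation would have a fully conjugated π system of 4 electrons. But 4 = 4(1), which is 4n not 4n+2, so ring A is not aromatic (cyclobutadiene) — cyclobutadiene is antiaromatic and distorts to a rectangle.
Ring B has only sp² ring atoms; a planar conformation would have a fully conjugated π system of 4 electrons. But 4 = 4(1), which is 4n not 4n+2, so ring B is not aromatic (cyclobutadiene) — cyclobutadiene is antiaromatic and distorts to a rectangle.
Ring C has only sp² ring atoms; a planar conformation would have a fully conjugated π system of 4 electrons. But 4 = 4(1), which is 4n not 4n+2, so ring C is not aromatic (cyclobutadiene) — cyclobutadiene is antiaromatic and distorts to a rectangle.
No ring is aromatic. Total: 0.

0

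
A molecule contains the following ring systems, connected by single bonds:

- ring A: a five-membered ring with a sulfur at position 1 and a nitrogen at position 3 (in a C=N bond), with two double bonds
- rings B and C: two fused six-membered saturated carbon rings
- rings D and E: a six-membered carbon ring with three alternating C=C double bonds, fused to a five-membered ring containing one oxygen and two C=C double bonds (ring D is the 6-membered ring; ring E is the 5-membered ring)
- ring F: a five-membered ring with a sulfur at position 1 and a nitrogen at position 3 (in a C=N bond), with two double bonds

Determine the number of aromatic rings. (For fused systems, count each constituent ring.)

4

Ring A is fully conjugated (every ring atom contributes a p orbital); 2 ring double bonds (4 π electrons) plus a heteroatom lone pair (2) give 6 π electrons. Since 6 = 4n+2 (n=1), ring A is aromatic (thiazole).
Ring B has only sp³ atoms, so it is not fully conjugated — not aromatic (cyclohexane ring).
Ring C has only sp³ atoms, so it is not fully conjugated — not aromatic (cyclohexane ring).
Rings D and E form a fused bicyclic system (with one oxygen) with 9 sp² atoms and 10 π electrons from ring double bonds plus a heteroatom lone pair. 10 = 4(2)+2, so the system is aromatic and both rings count as aromatic (benzofuran).
Ring F is planar and fully conjugated; 2 ring double bonds (4 π electrons) plus a heteroatom lone pair (2) give 6 π electrons. Since 6 = 4n+2 (n=1), ring F is aromatic (thiazole).
Aromatic: A, D, E, F. Total: 4.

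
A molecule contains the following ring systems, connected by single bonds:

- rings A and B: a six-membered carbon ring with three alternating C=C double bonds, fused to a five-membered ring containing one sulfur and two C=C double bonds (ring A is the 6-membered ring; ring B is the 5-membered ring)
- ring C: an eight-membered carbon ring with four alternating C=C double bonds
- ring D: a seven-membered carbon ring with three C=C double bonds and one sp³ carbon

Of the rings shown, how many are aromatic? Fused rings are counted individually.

2

Rings A and B form a fused bicyclic system (with one sulfur) with 9 sp² atoms and 10 π electrons from ring double bonds plus a heteroatom lone pair. 10 = 4(2)+2, so the system is aromatic and both rings count as aromatic (benzothiophene).
Ring C has only sp² ring atoms; a planar conformation would have a fully conjugated π system of 8 electrons. But 8 = 4(2), which is 4n not 4n+2, so ring C is not aromatic (cyclooctatetraene) — cyclooctatetraene distorts into a non-planar tub to avoid antiaromaticity.
Ring D has one sp³ carbon, so it is not fully conjugated — not aromatic (cycloheptatriene).
Aromatic: A, B. Total: 2.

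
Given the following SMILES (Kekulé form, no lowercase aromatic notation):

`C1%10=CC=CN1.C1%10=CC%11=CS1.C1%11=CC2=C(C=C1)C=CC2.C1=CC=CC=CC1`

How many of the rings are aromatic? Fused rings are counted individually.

The SMILES encodes a five-membered ring of four carbons and one nitrogen bearing a hydrogen, with two C=C double bonds; a five-membered ring of four carbons and one sulfur, with two C=C double bonds; a six-membered carbon ring with three alternating C=C double bonds, fused to a five-membered carbon ring containing one C=C double bond and one sp³ carbon; a seven-membered carbon ring with three C=C double bonds and one sp³ carbon.
The 5-membered ring with one N–H is planar and fully conjugated; 2 ring double bonds (4 π electrons) plus a heteroatom lone pair (2) give 6 π electrons. Since 6 = 4n+2 (n=1), it is aromatic (pyrrole).
The 5-membered ring with one sulfur is fully conjugated (every ring atom contributes a p orbital); 2 ring double bonds (4 π electrons) plus a heteroatom lone pair (2) give 6 π electrons. Since 6 = 4n+2 (n=1), it is aromatic (thiophene).
The 6-membered ring is planar and fully conjugated; 3 ring double bonds give 6 π electrons. 6 = 4(1)+2, so it is aromatic (benzene ring).
The 5-membered ring has one sp³ carbon, so it is not fully conjugated — not aromatic (cyclopentene ring).
The 7-membered ring has one sp³ carbon, so it is not fully conjugated — not aromatic (cycloheptatriene).
3 of the 5 rings are aromatic. Total: 3.

3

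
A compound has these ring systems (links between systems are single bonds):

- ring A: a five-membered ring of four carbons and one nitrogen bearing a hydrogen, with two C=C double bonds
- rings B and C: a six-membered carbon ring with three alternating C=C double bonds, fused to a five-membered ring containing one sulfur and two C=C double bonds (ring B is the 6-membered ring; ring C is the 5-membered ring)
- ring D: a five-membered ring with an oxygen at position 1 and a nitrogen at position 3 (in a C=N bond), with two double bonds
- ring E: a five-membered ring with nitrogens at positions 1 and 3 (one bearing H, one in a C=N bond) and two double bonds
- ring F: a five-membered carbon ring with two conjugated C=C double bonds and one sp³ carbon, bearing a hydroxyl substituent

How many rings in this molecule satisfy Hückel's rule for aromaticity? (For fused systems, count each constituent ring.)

Ring A has a continuous p-orbital overlap around the ring; 2 ring double bonds (4 π electrons) plus a heteroatom lone pair (2) give 6 π electrons. That satisfies 4n+2 with n=1, so ring A is aromatic (pyrrole).
Rings B and C form a fused bicyclic system (with one sulfur) with 9 sp² atoms and 10 π electrons from ring double bonds plus a heteroatom lone pair. 10 = 4(2)+2, so the system is aromatic and both rings count as aromatic (benzothiophene).
Ring D has a continuous p-orbital overlap around the ring; 2 ring double bonds (4 π electrons) plus a heteroatom lone pair (2) give 6 π electrons. 6 = 4(1)+2, so ring D is aromatic (oxazole).
Ring E is planar and fully conjugated; 2 ring double bonds (4 π electrons) plus a heteroatom lone pair (2) give 6 π electrons. That satisfies 4n+2 with n=1, so ring E is aromatic (imidazole).
Ring F has one sp³ carbon, so it is not fully conjugated — not aromatic (cyclopentadiene).
Aromatic: A, B, C, D, E. Total: 5.

5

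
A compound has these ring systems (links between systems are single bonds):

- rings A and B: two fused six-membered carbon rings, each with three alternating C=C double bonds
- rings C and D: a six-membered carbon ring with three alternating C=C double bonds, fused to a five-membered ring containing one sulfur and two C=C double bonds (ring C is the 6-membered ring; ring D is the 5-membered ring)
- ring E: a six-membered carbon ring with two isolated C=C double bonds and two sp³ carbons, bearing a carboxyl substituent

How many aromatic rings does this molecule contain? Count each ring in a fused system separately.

Rings A and B form a fused bicyclic system with 10 sp² atoms and 10 π electrons from ring double bonds. 10 = 4(2)+2, so the system is aromatic and both rings count as aromatic (naphthalene).
Rings C and D form a fused bicyclic system (with one sulfur) with 9 sp² atoms and 10 π electrons from ring double bonds plus a heteroatom lone pair. 10 = 4(2)+2, so the system is aromatic and both rings count as aromatic (benzothiophene).
Ring E has two sp³ carbons, so it is not fully conjugated — not aromatic (1,4-cyclohexadiene).
Aromatic: A, B, C, D. Total: 4.

4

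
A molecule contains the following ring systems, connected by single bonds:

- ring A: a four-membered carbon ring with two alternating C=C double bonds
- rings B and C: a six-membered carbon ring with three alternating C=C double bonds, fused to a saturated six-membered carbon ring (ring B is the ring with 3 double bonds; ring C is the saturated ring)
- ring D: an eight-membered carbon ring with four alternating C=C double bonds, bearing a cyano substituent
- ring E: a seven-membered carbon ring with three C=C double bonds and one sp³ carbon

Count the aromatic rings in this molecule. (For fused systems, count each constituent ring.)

1

Ring A has only sp² ring atoms; a planar conformation would have a fully conjugated π system of 4 electrons. But 4 = 4(1), which is 4n not 4n+2, so ring A is not aromatic (cyclobutadiene) — cyclobutadiene is antiaromatic and distorts to a rectangle.
Ring B is planar and fully conjugated; 3 ring double bonds give 6 π electrons. That satisfies 4n+2 with n=1, so ring B is aromatic (benzene ring).
Ring C has four sp³ carbons, so it is not fully conjugated — not aromatic (cyclohexane ring).
Ring D has only sp² ring atoms; a planar conformation would have a fully conjugated π system of 8 electrons. But 8 = 4(2), which is 4n not 4n+2, so ring D is not aromatic (cyclooctatetraene) — cyclooctatetraene distorts into a non-planar tub to avoid antiaromaticity.
Ring E has one sp³ carbon, so it is not fully conjugated — not aromatic (cycloheptatriene).
Aromatic: B. Total: 1.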